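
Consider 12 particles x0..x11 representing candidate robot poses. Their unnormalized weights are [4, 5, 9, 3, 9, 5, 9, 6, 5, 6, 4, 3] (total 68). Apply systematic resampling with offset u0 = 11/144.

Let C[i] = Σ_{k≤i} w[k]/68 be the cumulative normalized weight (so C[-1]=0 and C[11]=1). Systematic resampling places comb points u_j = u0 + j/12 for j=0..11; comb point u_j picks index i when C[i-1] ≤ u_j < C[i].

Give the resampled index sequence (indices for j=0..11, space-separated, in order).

C = [1/17, 9/68, 9/34, 21/68, 15/34, 35/68, 11/17, 25/34, 55/68, 61/68, 65/68, 1]
j=0: u_0=11/144 ∈ [1/17, 9/68) → index 1
j=1: u_1=23/144 ∈ [9/68, 9/34) → index 2
j=2: u_2=35/144 ∈ [9/68, 9/34) → index 2
j=3: u_3=47/144 ∈ [21/68, 15/34) → index 4
j=4: u_4=59/144 ∈ [21/68, 15/34) → index 4
j=5: u_5=71/144 ∈ [15/34, 35/68) → index 5
j=6: u_6=83/144 ∈ [35/68, 11/17) → index 6
j=7: u_7=95/144 ∈ [11/17, 25/34) → index 7
j=8: u_8=107/144 ∈ [25/34, 55/68) → index 8
j=9: u_9=119/144 ∈ [55/68, 61/68) → index 9
j=10: u_10=131/144 ∈ [61/68, 65/68) → index 10
j=11: u_11=143/144 ∈ [65/68, 1) → index 11

1 2 2 4 4 5 6 7 8 9 10 11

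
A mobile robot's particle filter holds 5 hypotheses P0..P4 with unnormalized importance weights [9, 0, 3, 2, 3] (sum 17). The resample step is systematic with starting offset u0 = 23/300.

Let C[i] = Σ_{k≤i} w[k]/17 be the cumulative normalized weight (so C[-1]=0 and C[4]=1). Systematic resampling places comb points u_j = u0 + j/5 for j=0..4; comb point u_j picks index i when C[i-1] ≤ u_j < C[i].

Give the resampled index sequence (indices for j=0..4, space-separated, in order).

0 0 0 2 4

C = [9/17, 9/17, 12/17, 14/17, 1]
j=0: u_0=23/300 ∈ [0, 9/17) → index 0
j=1: u_1=83/300 ∈ [0, 9/17) → index 0
j=2: u_2=143/300 ∈ [0, 9/17) → index 0
j=3: u_3=203/300 ∈ [9/17, 12/17) → index 2
j=4: u_4=263/300 ∈ [14/17, 1) → index 4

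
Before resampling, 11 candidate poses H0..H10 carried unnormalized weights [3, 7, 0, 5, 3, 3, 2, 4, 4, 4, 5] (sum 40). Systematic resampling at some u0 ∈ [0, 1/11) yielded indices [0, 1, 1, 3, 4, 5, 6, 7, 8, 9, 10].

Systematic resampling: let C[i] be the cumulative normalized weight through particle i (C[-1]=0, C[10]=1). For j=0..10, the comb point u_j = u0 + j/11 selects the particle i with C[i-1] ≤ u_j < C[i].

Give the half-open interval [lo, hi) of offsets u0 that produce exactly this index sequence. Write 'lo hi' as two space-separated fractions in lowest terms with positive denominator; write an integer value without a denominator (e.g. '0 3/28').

1/88 13/440

C = [3/40, 1/4, 1/4, 3/8, 9/20, 21/40, 23/40, 27/40, 31/40, 7/8, 1]
j=0 picked index 0: u0 ∈ [0, 3/40)
j=1 picked index 1: u0 ∈ [-7/440, 7/44)
j=2 picked index 1: u0 ∈ [-47/440, 3/44)
j=3 picked index 3: u0 ∈ [-1/44, 9/88)
j=4 picked index 4: u0 ∈ [1/88, 19/220)
j=5 picked index 5: u0 ∈ [-1/220, 31/440)
j=6 picked index 6: u0 ∈ [-9/440, 13/440)
j=7 picked index 7: u0 ∈ [-27/440, 17/440)
j=8 picked index 8: u0 ∈ [-23/440, 21/440)
j=9 picked index 9: u0 ∈ [-19/440, 5/88)
j=10 picked index 10: u0 ∈ [-3/88, 1/11)
intersection: [1/88, 13/440)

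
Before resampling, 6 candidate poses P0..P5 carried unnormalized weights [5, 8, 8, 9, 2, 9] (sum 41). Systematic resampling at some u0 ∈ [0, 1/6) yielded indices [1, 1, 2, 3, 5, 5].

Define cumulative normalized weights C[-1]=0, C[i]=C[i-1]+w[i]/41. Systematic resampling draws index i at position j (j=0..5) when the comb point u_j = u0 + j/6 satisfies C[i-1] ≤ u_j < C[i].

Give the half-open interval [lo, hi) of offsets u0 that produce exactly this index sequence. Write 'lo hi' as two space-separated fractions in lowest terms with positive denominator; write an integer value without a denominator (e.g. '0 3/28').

5/41 37/246

C = [5/41, 13/41, 21/41, 30/41, 32/41, 1]
j=0 picked index 1: u0 ∈ [5/41, 13/41)
j=1 picked index 1: u0 ∈ [-11/246, 37/246)
j=2 picked index 2: u0 ∈ [-2/123, 22/123)
j=3 picked index 3: u0 ∈ [1/82, 19/82)
j=4 picked index 5: u0 ∈ [14/123, 1/3)
j=5 picked index 5: u0 ∈ [-13/246, 1/6)
intersection: [5/41, 37/246)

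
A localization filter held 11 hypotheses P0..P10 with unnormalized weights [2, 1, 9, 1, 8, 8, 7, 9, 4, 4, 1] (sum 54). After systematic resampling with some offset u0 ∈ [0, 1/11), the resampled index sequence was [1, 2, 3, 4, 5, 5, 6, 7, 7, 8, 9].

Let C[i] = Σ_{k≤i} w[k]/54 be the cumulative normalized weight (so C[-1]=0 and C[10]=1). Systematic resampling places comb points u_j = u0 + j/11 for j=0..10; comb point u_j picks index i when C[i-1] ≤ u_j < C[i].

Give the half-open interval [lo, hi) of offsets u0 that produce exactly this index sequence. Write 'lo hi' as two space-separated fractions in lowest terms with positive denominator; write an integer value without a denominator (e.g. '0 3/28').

4/99 1/18

C = [1/27, 1/18, 2/9, 13/54, 7/18, 29/54, 2/3, 5/6, 49/54, 53/54, 1]
j=0 picked index 1: u0 ∈ [1/27, 1/18)
j=1 picked index 2: u0 ∈ [-7/198, 13/99)
j=2 picked index 3: u0 ∈ [4/99, 35/594)
j=3 picked index 4: u0 ∈ [-19/594, 23/198)
j=4 picked index 5: u0 ∈ [5/198, 103/594)
j=5 picked index 5: u0 ∈ [-13/198, 49/594)
j=6 picked index 6: u0 ∈ [-5/594, 4/33)
j=7 picked index 7: u0 ∈ [1/33, 13/66)
j=8 picked index 7: u0 ∈ [-2/33, 7/66)
j=9 picked index 8: u0 ∈ [1/66, 53/594)
j=10 picked index 9: u0 ∈ [-1/594, 43/594)
intersection: [4/99, 1/18)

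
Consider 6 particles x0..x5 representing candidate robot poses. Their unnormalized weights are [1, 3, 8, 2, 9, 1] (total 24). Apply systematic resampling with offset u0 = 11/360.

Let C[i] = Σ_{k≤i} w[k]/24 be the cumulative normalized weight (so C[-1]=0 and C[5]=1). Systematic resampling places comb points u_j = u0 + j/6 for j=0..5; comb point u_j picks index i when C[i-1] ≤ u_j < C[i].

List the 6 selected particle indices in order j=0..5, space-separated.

C = [1/24, 1/6, 1/2, 7/12, 23/24, 1]
j=0: u_0=11/360 ∈ [0, 1/24) → index 0
j=1: u_1=71/360 ∈ [1/6, 1/2) → index 2
j=2: u_2=131/360 ∈ [1/6, 1/2) → index 2
j=3: u_3=191/360 ∈ [1/2, 7/12) → index 3
j=4: u_4=251/360 ∈ [7/12, 23/24) → index 4
j=5: u_5=311/360 ∈ [7/12, 23/24) → index 4

0 2 2 3 4 4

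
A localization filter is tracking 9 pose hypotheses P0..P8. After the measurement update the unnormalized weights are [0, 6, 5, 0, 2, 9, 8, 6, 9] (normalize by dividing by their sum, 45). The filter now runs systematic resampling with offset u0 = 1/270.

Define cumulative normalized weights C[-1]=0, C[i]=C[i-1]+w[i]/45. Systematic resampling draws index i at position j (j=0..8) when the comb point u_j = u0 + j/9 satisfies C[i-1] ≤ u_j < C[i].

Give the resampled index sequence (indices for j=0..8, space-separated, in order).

1 1 2 5 5 6 7 7 8

C = [0, 2/15, 11/45, 11/45, 13/45, 22/45, 2/3, 4/5, 1]
j=0: u_0=1/270 ∈ [0, 2/15) → index 1
j=1: u_1=31/270 ∈ [0, 2/15) → index 1
j=2: u_2=61/270 ∈ [2/15, 11/45) → index 2
j=3: u_3=91/270 ∈ [13/45, 22/45) → index 5
j=4: u_4=121/270 ∈ [13/45, 22/45) → index 5
j=5: u_5=151/270 ∈ [22/45, 2/3) → index 6
j=6: u_6=181/270 ∈ [2/3, 4/5) → index 7
j=7: u_7=211/270 ∈ [2/3, 4/5) → index 7
j=8: u_8=241/270 ∈ [4/5, 1) → index 8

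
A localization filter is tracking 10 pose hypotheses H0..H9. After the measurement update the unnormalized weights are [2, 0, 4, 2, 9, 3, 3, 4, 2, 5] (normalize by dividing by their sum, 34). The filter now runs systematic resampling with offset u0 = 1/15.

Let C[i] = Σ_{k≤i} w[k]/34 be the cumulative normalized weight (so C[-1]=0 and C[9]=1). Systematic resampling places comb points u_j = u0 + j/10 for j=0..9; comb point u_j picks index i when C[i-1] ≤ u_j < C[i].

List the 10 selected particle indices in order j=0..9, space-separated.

2 2 4 4 4 5 6 7 9 9

C = [1/17, 1/17, 3/17, 4/17, 1/2, 10/17, 23/34, 27/34, 29/34, 1]
j=0: u_0=1/15 ∈ [1/17, 3/17) → index 2
j=1: u_1=1/6 ∈ [1/17, 3/17) → index 2
j=2: u_2=4/15 ∈ [4/17, 1/2) → index 4
j=3: u_3=11/30 ∈ [4/17, 1/2) → index 4
j=4: u_4=7/15 ∈ [4/17, 1/2) → index 4
j=5: u_5=17/30 ∈ [1/2, 10/17) → index 5
j=6: u_6=2/3 ∈ [10/17, 23/34) → index 6
j=7: u_7=23/30 ∈ [23/34, 27/34) → index 7
j=8: u_8=13/15 ∈ [29/34, 1) → index 9
j=9: u_9=29/30 ∈ [29/34, 1) → index 9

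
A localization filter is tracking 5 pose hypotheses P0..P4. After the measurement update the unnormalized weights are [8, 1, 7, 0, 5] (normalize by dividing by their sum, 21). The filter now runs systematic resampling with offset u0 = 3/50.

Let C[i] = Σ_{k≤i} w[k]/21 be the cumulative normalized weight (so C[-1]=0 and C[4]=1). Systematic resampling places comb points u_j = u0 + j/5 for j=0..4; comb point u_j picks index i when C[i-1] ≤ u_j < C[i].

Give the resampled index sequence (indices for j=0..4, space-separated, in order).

0 0 2 2 4

C = [8/21, 3/7, 16/21, 16/21, 1]
j=0: u_0=3/50 ∈ [0, 8/21) → index 0
j=1: u_1=13/50 ∈ [0, 8/21) → index 0
j=2: u_2=23/50 ∈ [3/7, 16/21) → index 2
j=3: u_3=33/50 ∈ [3/7, 16/21) → index 2
j=4: u_4=43/50 ∈ [16/21, 1) → index 4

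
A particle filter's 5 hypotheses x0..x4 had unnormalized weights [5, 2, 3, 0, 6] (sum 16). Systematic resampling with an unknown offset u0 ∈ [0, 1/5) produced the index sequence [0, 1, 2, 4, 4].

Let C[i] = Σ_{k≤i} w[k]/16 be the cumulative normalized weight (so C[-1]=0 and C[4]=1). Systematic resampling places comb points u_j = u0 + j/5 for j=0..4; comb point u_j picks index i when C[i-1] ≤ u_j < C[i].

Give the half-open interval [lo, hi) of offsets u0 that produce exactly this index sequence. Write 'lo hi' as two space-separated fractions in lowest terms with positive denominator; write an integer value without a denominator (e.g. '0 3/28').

9/80 1/5

C = [5/16, 7/16, 5/8, 5/8, 1]
j=0 picked index 0: u0 ∈ [0, 5/16)
j=1 picked index 1: u0 ∈ [9/80, 19/80)
j=2 picked index 2: u0 ∈ [3/80, 9/40)
j=3 picked index 4: u0 ∈ [1/40, 2/5)
j=4 picked index 4: u0 ∈ [-7/40, 1/5)
intersection: [9/80, 1/5)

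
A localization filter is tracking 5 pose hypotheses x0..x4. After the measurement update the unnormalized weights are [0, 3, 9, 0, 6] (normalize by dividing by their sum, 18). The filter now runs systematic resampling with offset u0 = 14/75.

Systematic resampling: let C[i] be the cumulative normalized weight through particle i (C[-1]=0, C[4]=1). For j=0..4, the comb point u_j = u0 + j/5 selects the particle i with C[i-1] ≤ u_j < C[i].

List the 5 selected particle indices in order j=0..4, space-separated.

C = [0, 1/6, 2/3, 2/3, 1]
j=0: u_0=14/75 ∈ [1/6, 2/3) → index 2
j=1: u_1=29/75 ∈ [1/6, 2/3) → index 2
j=2: u_2=44/75 ∈ [1/6, 2/3) → index 2
j=3: u_3=59/75 ∈ [2/3, 1) → index 4
j=4: u_4=74/75 ∈ [2/3, 1) → index 4

2 2 2 4 4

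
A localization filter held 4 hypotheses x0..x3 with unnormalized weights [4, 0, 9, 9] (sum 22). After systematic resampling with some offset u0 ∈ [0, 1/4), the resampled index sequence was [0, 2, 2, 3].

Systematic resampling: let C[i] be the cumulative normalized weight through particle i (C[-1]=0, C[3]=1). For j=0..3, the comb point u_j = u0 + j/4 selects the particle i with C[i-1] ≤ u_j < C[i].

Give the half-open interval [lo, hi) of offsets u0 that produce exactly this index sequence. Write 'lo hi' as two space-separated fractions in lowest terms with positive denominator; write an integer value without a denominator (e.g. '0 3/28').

C = [2/11, 2/11, 13/22, 1]
j=0 picked index 0: u0 ∈ [0, 2/11)
j=1 picked index 2: u0 ∈ [-3/44, 15/44)
j=2 picked index 2: u0 ∈ [-7/22, 1/11)
j=3 picked index 3: u0 ∈ [-7/44, 1/4)
intersection: [0, 1/11)

0 1/11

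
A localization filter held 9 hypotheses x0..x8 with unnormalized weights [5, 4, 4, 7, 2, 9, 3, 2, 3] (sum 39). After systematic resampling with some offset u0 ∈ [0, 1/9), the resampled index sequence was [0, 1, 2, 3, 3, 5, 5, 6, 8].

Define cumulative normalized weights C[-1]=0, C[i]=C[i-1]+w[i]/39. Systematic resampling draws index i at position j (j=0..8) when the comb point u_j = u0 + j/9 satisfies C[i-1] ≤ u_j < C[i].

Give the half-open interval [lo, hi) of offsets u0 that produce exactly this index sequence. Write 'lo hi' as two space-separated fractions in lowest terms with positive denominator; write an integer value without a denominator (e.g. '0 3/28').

4/117 8/117

C = [5/39, 3/13, 1/3, 20/39, 22/39, 31/39, 34/39, 12/13, 1]
j=0 picked index 0: u0 ∈ [0, 5/39)
j=1 picked index 1: u0 ∈ [2/117, 14/117)
j=2 picked index 2: u0 ∈ [1/117, 1/9)
j=3 picked index 3: u0 ∈ [0, 7/39)
j=4 picked index 3: u0 ∈ [-1/9, 8/117)
j=5 picked index 5: u0 ∈ [1/117, 28/117)
j=6 picked index 5: u0 ∈ [-4/39, 5/39)
j=7 picked index 6: u0 ∈ [2/117, 11/117)
j=8 picked index 8: u0 ∈ [4/117, 1/9)
intersection: [4/117, 8/117)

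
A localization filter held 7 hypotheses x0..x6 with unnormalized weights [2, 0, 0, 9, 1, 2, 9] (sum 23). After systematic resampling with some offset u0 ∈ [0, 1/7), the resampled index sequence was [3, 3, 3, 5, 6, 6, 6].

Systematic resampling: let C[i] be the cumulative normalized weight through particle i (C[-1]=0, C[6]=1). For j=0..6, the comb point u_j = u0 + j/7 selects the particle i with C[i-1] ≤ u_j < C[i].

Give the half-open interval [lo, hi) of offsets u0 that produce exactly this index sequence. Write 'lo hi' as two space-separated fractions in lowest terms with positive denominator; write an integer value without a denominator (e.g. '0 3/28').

C = [2/23, 2/23, 2/23, 11/23, 12/23, 14/23, 1]
j=0 picked index 3: u0 ∈ [2/23, 11/23)
j=1 picked index 3: u0 ∈ [-9/161, 54/161)
j=2 picked index 3: u0 ∈ [-32/161, 31/161)
j=3 picked index 5: u0 ∈ [15/161, 29/161)
j=4 picked index 6: u0 ∈ [6/161, 3/7)
j=5 picked index 6: u0 ∈ [-17/161, 2/7)
j=6 picked index 6: u0 ∈ [-40/161, 1/7)
intersection: [15/161, 1/7)

15/161 1/7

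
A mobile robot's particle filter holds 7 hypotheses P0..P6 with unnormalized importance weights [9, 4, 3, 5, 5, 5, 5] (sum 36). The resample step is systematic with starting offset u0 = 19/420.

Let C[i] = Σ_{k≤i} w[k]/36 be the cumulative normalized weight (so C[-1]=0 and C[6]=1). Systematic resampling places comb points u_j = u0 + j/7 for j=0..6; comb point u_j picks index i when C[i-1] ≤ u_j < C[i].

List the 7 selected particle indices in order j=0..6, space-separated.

0 0 1 3 4 5 6

C = [1/4, 13/36, 4/9, 7/12, 13/18, 31/36, 1]
j=0: u_0=19/420 ∈ [0, 1/4) → index 0
j=1: u_1=79/420 ∈ [0, 1/4) → index 0
j=2: u_2=139/420 ∈ [1/4, 13/36) → index 1
j=3: u_3=199/420 ∈ [4/9, 7/12) → index 3
j=4: u_4=37/60 ∈ [7/12, 13/18) → index 4
j=5: u_5=319/420 ∈ [13/18, 31/36) → index 5
j=6: u_6=379/420 ∈ [31/36, 1) → index 6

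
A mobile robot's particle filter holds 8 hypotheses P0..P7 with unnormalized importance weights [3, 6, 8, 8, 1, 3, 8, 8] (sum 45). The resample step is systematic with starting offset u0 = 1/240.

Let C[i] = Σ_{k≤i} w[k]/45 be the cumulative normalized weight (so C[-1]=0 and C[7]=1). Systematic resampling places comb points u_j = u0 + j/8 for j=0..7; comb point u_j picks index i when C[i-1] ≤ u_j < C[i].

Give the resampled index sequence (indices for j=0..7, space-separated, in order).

0 1 2 3 3 5 6 7

C = [1/15, 1/5, 17/45, 5/9, 26/45, 29/45, 37/45, 1]
j=0: u_0=1/240 ∈ [0, 1/15) → index 0
j=1: u_1=31/240 ∈ [1/15, 1/5) → index 1
j=2: u_2=61/240 ∈ [1/5, 17/45) → index 2
j=3: u_3=91/240 ∈ [17/45, 5/9) → index 3
j=4: u_4=121/240 ∈ [17/45, 5/9) → index 3
j=5: u_5=151/240 ∈ [26/45, 29/45) → index 5
j=6: u_6=181/240 ∈ [29/45, 37/45) → index 6
j=7: u_7=211/240 ∈ [37/45, 1) → index 7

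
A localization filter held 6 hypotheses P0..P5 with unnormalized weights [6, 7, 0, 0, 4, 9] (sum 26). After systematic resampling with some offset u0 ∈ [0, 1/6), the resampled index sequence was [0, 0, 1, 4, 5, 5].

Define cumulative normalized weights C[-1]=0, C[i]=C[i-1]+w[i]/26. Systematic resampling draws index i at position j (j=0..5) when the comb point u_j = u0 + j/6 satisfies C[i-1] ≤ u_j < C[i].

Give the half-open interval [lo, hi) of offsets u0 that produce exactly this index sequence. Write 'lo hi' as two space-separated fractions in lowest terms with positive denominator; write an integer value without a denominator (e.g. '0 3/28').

0 5/78

C = [3/13, 1/2, 1/2, 1/2, 17/26, 1]
j=0 picked index 0: u0 ∈ [0, 3/13)
j=1 picked index 0: u0 ∈ [-1/6, 5/78)
j=2 picked index 1: u0 ∈ [-4/39, 1/6)
j=3 picked index 4: u0 ∈ [0, 2/13)
j=4 picked index 5: u0 ∈ [-1/78, 1/3)
j=5 picked index 5: u0 ∈ [-7/39, 1/6)
intersection: [0, 5/78)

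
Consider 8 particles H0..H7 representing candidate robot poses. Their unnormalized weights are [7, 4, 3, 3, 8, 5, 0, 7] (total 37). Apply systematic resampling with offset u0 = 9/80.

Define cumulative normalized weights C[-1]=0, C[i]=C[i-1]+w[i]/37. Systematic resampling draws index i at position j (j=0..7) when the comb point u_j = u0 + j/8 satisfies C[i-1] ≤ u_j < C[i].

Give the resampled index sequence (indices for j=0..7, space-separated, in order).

C = [7/37, 11/37, 14/37, 17/37, 25/37, 30/37, 30/37, 1]
j=0: u_0=9/80 ∈ [0, 7/37) → index 0
j=1: u_1=19/80 ∈ [7/37, 11/37) → index 1
j=2: u_2=29/80 ∈ [11/37, 14/37) → index 2
j=3: u_3=39/80 ∈ [17/37, 25/37) → index 4
j=4: u_4=49/80 ∈ [17/37, 25/37) → index 4
j=5: u_5=59/80 ∈ [25/37, 30/37) → index 5
j=6: u_6=69/80 ∈ [30/37, 1) → index 7
j=7: u_7=79/80 ∈ [30/37, 1) → index 7

0 1 2 4 4 5 7 7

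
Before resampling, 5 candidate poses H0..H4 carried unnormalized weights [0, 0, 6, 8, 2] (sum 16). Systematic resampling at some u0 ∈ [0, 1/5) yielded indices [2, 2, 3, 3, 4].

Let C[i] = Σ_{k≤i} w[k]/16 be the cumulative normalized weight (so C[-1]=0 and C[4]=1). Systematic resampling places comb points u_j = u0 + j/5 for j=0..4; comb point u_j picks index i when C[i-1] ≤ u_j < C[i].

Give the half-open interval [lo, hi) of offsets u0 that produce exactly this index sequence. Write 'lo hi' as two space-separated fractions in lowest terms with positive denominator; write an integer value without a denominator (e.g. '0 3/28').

3/40 7/40

C = [0, 0, 3/8, 7/8, 1]
j=0 picked index 2: u0 ∈ [0, 3/8)
j=1 picked index 2: u0 ∈ [-1/5, 7/40)
j=2 picked index 3: u0 ∈ [-1/40, 19/40)
j=3 picked index 3: u0 ∈ [-9/40, 11/40)
j=4 picked index 4: u0 ∈ [3/40, 1/5)
intersection: [3/40, 7/40)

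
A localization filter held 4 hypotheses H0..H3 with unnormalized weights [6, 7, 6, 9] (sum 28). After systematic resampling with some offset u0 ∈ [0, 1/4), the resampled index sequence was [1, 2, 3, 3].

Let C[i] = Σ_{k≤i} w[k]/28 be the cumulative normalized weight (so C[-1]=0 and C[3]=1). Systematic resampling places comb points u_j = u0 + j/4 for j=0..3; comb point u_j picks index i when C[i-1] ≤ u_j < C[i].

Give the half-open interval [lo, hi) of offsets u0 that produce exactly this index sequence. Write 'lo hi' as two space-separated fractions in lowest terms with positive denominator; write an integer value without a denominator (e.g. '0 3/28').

3/14 1/4

C = [3/14, 13/28, 19/28, 1]
j=0 picked index 1: u0 ∈ [3/14, 13/28)
j=1 picked index 2: u0 ∈ [3/14, 3/7)
j=2 picked index 3: u0 ∈ [5/28, 1/2)
j=3 picked index 3: u0 ∈ [-1/14, 1/4)
intersection: [3/14, 1/4)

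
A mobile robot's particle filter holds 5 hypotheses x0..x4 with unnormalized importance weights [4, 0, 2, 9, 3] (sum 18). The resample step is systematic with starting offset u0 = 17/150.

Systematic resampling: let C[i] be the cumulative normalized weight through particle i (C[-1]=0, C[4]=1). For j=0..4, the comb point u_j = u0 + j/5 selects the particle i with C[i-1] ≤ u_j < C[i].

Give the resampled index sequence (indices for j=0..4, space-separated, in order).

C = [2/9, 2/9, 1/3, 5/6, 1]
j=0: u_0=17/150 ∈ [0, 2/9) → index 0
j=1: u_1=47/150 ∈ [2/9, 1/3) → index 2
j=2: u_2=77/150 ∈ [1/3, 5/6) → index 3
j=3: u_3=107/150 ∈ [1/3, 5/6) → index 3
j=4: u_4=137/150 ∈ [5/6, 1) → index 4

0 2 3 3 4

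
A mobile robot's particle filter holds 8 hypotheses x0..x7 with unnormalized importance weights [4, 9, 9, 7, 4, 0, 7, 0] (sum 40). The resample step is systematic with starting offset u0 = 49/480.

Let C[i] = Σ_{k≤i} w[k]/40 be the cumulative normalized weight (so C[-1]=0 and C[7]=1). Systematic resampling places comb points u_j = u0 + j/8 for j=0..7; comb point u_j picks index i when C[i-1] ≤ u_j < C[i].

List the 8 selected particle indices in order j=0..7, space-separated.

C = [1/10, 13/40, 11/20, 29/40, 33/40, 33/40, 1, 1]
j=0: u_0=49/480 ∈ [1/10, 13/40) → index 1
j=1: u_1=109/480 ∈ [1/10, 13/40) → index 1
j=2: u_2=169/480 ∈ [13/40, 11/20) → index 2
j=3: u_3=229/480 ∈ [13/40, 11/20) → index 2
j=4: u_4=289/480 ∈ [11/20, 29/40) → index 3
j=5: u_5=349/480 ∈ [29/40, 33/40) → index 4
j=6: u_6=409/480 ∈ [33/40, 1) → index 6
j=7: u_7=469/480 ∈ [33/40, 1) → index 6

1 1 2 2 3 4 6 6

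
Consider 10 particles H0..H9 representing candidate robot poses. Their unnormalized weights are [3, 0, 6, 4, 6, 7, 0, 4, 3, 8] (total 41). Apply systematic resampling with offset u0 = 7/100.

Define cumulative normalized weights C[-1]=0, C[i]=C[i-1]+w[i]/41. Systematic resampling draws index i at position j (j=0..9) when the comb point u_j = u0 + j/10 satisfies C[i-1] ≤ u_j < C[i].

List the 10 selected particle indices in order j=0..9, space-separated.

C = [3/41, 3/41, 9/41, 13/41, 19/41, 26/41, 26/41, 30/41, 33/41, 1]
j=0: u_0=7/100 ∈ [0, 3/41) → index 0
j=1: u_1=17/100 ∈ [3/41, 9/41) → index 2
j=2: u_2=27/100 ∈ [9/41, 13/41) → index 3
j=3: u_3=37/100 ∈ [13/41, 19/41) → index 4
j=4: u_4=47/100 ∈ [19/41, 26/41) → index 5
j=5: u_5=57/100 ∈ [19/41, 26/41) → index 5
j=6: u_6=67/100 ∈ [26/41, 30/41) → index 7
j=7: u_7=77/100 ∈ [30/41, 33/41) → index 8
j=8: u_8=87/100 ∈ [33/41, 1) → index 9
j=9: u_9=97/100 ∈ [33/41, 1) → index 9

0 2 3 4 5 5 7 8 9 9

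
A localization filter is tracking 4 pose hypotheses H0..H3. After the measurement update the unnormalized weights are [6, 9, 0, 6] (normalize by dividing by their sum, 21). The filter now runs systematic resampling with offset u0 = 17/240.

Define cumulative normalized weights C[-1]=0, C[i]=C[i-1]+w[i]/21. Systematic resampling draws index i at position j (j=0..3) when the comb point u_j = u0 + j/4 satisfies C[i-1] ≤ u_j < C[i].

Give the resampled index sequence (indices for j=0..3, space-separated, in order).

0 1 1 3

C = [2/7, 5/7, 5/7, 1]
j=0: u_0=17/240 ∈ [0, 2/7) → index 0
j=1: u_1=77/240 ∈ [2/7, 5/7) → index 1
j=2: u_2=137/240 ∈ [2/7, 5/7) → index 1
j=3: u_3=197/240 ∈ [5/7, 1) → index 3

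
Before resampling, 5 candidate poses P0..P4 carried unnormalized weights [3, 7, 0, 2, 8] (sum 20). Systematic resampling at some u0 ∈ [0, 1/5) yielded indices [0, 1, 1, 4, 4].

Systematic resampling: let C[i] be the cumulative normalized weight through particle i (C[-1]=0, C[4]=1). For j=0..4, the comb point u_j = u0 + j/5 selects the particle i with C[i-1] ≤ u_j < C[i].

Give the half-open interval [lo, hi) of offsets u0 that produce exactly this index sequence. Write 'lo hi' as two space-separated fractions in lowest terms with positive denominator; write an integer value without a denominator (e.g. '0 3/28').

C = [3/20, 1/2, 1/2, 3/5, 1]
j=0 picked index 0: u0 ∈ [0, 3/20)
j=1 picked index 1: u0 ∈ [-1/20, 3/10)
j=2 picked index 1: u0 ∈ [-1/4, 1/10)
j=3 picked index 4: u0 ∈ [0, 2/5)
j=4 picked index 4: u0 ∈ [-1/5, 1/5)
intersection: [0, 1/10)

0 1/10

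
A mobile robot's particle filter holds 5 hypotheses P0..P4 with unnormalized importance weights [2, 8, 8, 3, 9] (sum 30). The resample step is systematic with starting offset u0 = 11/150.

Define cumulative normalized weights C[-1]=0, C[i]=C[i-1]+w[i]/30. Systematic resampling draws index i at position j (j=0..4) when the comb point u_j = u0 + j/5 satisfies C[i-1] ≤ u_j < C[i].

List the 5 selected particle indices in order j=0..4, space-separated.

C = [1/15, 1/3, 3/5, 7/10, 1]
j=0: u_0=11/150 ∈ [1/15, 1/3) → index 1
j=1: u_1=41/150 ∈ [1/15, 1/3) → index 1
j=2: u_2=71/150 ∈ [1/3, 3/5) → index 2
j=3: u_3=101/150 ∈ [3/5, 7/10) → index 3
j=4: u_4=131/150 ∈ [7/10, 1) → index 4

1 1 2 3 4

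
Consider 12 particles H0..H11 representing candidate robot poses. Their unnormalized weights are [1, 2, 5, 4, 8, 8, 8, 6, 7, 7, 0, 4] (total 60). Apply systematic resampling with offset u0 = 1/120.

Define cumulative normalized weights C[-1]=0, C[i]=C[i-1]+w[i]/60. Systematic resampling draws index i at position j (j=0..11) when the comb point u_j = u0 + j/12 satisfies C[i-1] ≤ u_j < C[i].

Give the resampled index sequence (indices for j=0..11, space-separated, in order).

0 2 3 4 5 5 6 6 7 8 9 9

C = [1/60, 1/20, 2/15, 1/5, 1/3, 7/15, 3/5, 7/10, 49/60, 14/15, 14/15, 1]
j=0: u_0=1/120 ∈ [0, 1/60) → index 0
j=1: u_1=11/120 ∈ [1/20, 2/15) → index 2
j=2: u_2=7/40 ∈ [2/15, 1/5) → index 3
j=3: u_3=31/120 ∈ [1/5, 1/3) → index 4
j=4: u_4=41/120 ∈ [1/3, 7/15) → index 5
j=5: u_5=17/40 ∈ [1/3, 7/15) → index 5
j=6: u_6=61/120 ∈ [7/15, 3/5) → index 6
j=7: u_7=71/120 ∈ [7/15, 3/5) → index 6
j=8: u_8=27/40 ∈ [3/5, 7/10) → index 7
j=9: u_9=91/120 ∈ [7/10, 49/60) → index 8
j=10: u_10=101/120 ∈ [49/60, 14/15) → index 9
j=11: u_11=37/40 ∈ [49/60, 14/15) → index 9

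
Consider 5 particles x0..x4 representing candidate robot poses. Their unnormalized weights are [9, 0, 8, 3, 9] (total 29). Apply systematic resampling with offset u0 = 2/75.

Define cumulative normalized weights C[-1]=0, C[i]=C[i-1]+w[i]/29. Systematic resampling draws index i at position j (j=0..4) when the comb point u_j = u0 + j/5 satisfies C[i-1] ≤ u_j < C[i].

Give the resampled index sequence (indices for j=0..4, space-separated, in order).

C = [9/29, 9/29, 17/29, 20/29, 1]
j=0: u_0=2/75 ∈ [0, 9/29) → index 0
j=1: u_1=17/75 ∈ [0, 9/29) → index 0
j=2: u_2=32/75 ∈ [9/29, 17/29) → index 2
j=3: u_3=47/75 ∈ [17/29, 20/29) → index 3
j=4: u_4=62/75 ∈ [20/29, 1) → index 4

0 0 2 3 4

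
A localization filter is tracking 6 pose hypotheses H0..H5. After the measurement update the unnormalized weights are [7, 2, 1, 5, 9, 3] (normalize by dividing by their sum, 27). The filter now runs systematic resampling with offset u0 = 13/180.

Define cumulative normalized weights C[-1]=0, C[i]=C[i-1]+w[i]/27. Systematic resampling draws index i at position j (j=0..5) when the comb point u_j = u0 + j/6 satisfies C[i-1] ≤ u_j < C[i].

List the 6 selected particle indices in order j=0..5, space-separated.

C = [7/27, 1/3, 10/27, 5/9, 8/9, 1]
j=0: u_0=13/180 ∈ [0, 7/27) → index 0
j=1: u_1=43/180 ∈ [0, 7/27) → index 0
j=2: u_2=73/180 ∈ [10/27, 5/9) → index 3
j=3: u_3=103/180 ∈ [5/9, 8/9) → index 4
j=4: u_4=133/180 ∈ [5/9, 8/9) → index 4
j=5: u_5=163/180 ∈ [8/9, 1) → index 5

0 0 3 4 4 5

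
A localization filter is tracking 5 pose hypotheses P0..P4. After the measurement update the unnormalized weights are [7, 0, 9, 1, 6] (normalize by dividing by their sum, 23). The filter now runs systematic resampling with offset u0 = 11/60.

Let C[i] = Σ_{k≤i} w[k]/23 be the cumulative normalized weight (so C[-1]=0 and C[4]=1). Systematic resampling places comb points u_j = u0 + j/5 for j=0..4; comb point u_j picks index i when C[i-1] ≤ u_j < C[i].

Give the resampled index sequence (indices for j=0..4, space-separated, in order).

C = [7/23, 7/23, 16/23, 17/23, 1]
j=0: u_0=11/60 ∈ [0, 7/23) → index 0
j=1: u_1=23/60 ∈ [7/23, 16/23) → index 2
j=2: u_2=7/12 ∈ [7/23, 16/23) → index 2
j=3: u_3=47/60 ∈ [17/23, 1) → index 4
j=4: u_4=59/60 ∈ [17/23, 1) → index 4

0 2 2 4 4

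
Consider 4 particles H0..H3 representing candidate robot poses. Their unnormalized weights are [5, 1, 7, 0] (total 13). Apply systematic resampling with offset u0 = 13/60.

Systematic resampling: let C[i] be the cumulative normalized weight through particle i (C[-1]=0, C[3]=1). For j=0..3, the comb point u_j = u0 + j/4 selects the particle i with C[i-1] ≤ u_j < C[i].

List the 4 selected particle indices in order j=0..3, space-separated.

0 2 2 2

C = [5/13, 6/13, 1, 1]
j=0: u_0=13/60 ∈ [0, 5/13) → index 0
j=1: u_1=7/15 ∈ [6/13, 1) → index 2
j=2: u_2=43/60 ∈ [6/13, 1) → index 2
j=3: u_3=29/30 ∈ [6/13, 1) → index 2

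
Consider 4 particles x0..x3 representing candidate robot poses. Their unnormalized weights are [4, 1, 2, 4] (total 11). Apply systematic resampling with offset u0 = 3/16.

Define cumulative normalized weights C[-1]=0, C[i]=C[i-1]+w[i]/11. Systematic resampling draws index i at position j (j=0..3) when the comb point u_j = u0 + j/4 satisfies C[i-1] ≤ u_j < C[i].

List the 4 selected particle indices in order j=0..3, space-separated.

0 1 3 3

C = [4/11, 5/11, 7/11, 1]
j=0: u_0=3/16 ∈ [0, 4/11) → index 0
j=1: u_1=7/16 ∈ [4/11, 5/11) → index 1
j=2: u_2=11/16 ∈ [7/11, 1) → index 3
j=3: u_3=15/16 ∈ [7/11, 1) → index 3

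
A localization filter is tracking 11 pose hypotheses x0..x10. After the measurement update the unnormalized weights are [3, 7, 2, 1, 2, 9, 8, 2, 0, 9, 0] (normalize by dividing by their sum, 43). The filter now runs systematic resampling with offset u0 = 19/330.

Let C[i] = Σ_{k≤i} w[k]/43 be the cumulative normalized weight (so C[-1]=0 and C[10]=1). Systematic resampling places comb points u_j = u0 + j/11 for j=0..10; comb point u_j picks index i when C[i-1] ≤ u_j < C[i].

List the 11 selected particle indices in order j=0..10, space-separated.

C = [3/43, 10/43, 12/43, 13/43, 15/43, 24/43, 32/43, 34/43, 34/43, 1, 1]
j=0: u_0=19/330 ∈ [0, 3/43) → index 0
j=1: u_1=49/330 ∈ [3/43, 10/43) → index 1
j=2: u_2=79/330 ∈ [10/43, 12/43) → index 2
j=3: u_3=109/330 ∈ [13/43, 15/43) → index 4
j=4: u_4=139/330 ∈ [15/43, 24/43) → index 5
j=5: u_5=169/330 ∈ [15/43, 24/43) → index 5
j=6: u_6=199/330 ∈ [24/43, 32/43) → index 6
j=7: u_7=229/330 ∈ [24/43, 32/43) → index 6
j=8: u_8=259/330 ∈ [32/43, 34/43) → index 7
j=9: u_9=289/330 ∈ [34/43, 1) → index 9
j=10: u_10=29/30 ∈ [34/43, 1) → index 9

0 1 2 4 5 5 6 6 7 9 9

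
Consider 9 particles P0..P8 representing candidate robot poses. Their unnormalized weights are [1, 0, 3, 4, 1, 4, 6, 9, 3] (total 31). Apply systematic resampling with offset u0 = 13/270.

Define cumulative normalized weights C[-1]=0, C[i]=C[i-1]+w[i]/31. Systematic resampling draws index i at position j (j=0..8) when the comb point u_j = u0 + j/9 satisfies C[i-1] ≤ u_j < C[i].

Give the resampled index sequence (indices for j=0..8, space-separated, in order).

C = [1/31, 1/31, 4/31, 8/31, 9/31, 13/31, 19/31, 28/31, 1]
j=0: u_0=13/270 ∈ [1/31, 4/31) → index 2
j=1: u_1=43/270 ∈ [4/31, 8/31) → index 3
j=2: u_2=73/270 ∈ [8/31, 9/31) → index 4
j=3: u_3=103/270 ∈ [9/31, 13/31) → index 5
j=4: u_4=133/270 ∈ [13/31, 19/31) → index 6
j=5: u_5=163/270 ∈ [13/31, 19/31) → index 6
j=6: u_6=193/270 ∈ [19/31, 28/31) → index 7
j=7: u_7=223/270 ∈ [19/31, 28/31) → index 7
j=8: u_8=253/270 ∈ [28/31, 1) → index 8

2 3 4 5 6 6 7 7 8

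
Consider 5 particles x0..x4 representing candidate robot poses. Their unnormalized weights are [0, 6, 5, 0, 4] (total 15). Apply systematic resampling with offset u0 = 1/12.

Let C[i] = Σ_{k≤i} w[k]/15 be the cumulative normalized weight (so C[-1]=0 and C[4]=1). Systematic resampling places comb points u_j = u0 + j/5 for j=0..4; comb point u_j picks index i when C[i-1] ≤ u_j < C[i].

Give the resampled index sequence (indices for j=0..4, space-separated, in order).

1 1 2 2 4

C = [0, 2/5, 11/15, 11/15, 1]
j=0: u_0=1/12 ∈ [0, 2/5) → index 1
j=1: u_1=17/60 ∈ [0, 2/5) → index 1
j=2: u_2=29/60 ∈ [2/5, 11/15) → index 2
j=3: u_3=41/60 ∈ [2/5, 11/15) → index 2
j=4: u_4=53/60 ∈ [11/15, 1) → index 4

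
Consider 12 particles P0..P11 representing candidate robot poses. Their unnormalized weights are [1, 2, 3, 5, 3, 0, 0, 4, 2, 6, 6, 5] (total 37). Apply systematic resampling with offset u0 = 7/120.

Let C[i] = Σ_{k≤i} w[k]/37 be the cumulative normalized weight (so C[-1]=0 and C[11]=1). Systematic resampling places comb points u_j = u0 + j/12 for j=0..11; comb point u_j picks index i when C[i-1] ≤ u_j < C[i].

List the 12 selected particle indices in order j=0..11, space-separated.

1 2 3 4 7 7 9 9 10 10 11 11

C = [1/37, 3/37, 6/37, 11/37, 14/37, 14/37, 14/37, 18/37, 20/37, 26/37, 32/37, 1]
j=0: u_0=7/120 ∈ [1/37, 3/37) → index 1
j=1: u_1=17/120 ∈ [3/37, 6/37) → index 2
j=2: u_2=9/40 ∈ [6/37, 11/37) → index 3
j=3: u_3=37/120 ∈ [11/37, 14/37) → index 4
j=4: u_4=47/120 ∈ [14/37, 18/37) → index 7
j=5: u_5=19/40 ∈ [14/37, 18/37) → index 7
j=6: u_6=67/120 ∈ [20/37, 26/37) → index 9
j=7: u_7=77/120 ∈ [20/37, 26/37) → index 9
j=8: u_8=29/40 ∈ [26/37, 32/37) → index 10
j=9: u_9=97/120 ∈ [26/37, 32/37) → index 10
j=10: u_10=107/120 ∈ [32/37, 1) → index 11
j=11: u_11=39/40 ∈ [32/37, 1) → index 11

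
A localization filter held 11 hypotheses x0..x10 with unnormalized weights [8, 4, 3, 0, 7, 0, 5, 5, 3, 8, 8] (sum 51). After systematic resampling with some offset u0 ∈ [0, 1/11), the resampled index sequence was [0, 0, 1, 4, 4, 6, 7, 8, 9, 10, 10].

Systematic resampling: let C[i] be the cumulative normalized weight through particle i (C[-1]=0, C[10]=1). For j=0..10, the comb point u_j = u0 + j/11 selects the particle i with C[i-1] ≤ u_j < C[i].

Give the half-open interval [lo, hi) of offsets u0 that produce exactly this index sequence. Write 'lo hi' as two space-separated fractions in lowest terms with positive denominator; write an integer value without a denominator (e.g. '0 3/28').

14/561 28/561

C = [8/51, 4/17, 5/17, 5/17, 22/51, 22/51, 9/17, 32/51, 35/51, 43/51, 1]
j=0 picked index 0: u0 ∈ [0, 8/51)
j=1 picked index 0: u0 ∈ [-1/11, 37/561)
j=2 picked index 1: u0 ∈ [-14/561, 10/187)
j=3 picked index 4: u0 ∈ [4/187, 89/561)
j=4 picked index 4: u0 ∈ [-13/187, 38/561)
j=5 picked index 6: u0 ∈ [-13/561, 14/187)
j=6 picked index 7: u0 ∈ [-3/187, 46/561)
j=7 picked index 8: u0 ∈ [-5/561, 28/561)
j=8 picked index 9: u0 ∈ [-23/561, 65/561)
j=9 picked index 10: u0 ∈ [14/561, 2/11)
j=10 picked index 10: u0 ∈ [-37/561, 1/11)
intersection: [14/561, 28/561)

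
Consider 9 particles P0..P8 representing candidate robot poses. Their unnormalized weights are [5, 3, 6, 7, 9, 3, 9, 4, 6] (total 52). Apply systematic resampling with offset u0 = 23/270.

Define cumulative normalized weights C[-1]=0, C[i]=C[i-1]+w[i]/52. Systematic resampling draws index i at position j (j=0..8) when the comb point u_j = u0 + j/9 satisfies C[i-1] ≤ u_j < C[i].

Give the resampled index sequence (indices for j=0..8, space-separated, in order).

C = [5/52, 2/13, 7/26, 21/52, 15/26, 33/52, 21/26, 23/26, 1]
j=0: u_0=23/270 ∈ [0, 5/52) → index 0
j=1: u_1=53/270 ∈ [2/13, 7/26) → index 2
j=2: u_2=83/270 ∈ [7/26, 21/52) → index 3
j=3: u_3=113/270 ∈ [21/52, 15/26) → index 4
j=4: u_4=143/270 ∈ [21/52, 15/26) → index 4
j=5: u_5=173/270 ∈ [33/52, 21/26) → index 6
j=6: u_6=203/270 ∈ [33/52, 21/26) → index 6
j=7: u_7=233/270 ∈ [21/26, 23/26) → index 7
j=8: u_8=263/270 ∈ [23/26, 1) → index 8

0 2 3 4 4 6 6 7 8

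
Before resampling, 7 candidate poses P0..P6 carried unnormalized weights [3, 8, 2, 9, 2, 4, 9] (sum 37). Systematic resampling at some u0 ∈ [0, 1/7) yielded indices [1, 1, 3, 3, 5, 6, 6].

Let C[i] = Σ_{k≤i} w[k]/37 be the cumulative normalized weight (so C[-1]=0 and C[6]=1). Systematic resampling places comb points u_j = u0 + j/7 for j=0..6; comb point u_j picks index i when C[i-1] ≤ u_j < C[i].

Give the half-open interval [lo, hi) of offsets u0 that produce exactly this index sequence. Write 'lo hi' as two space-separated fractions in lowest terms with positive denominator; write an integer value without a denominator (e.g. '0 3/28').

3/37 1/7

C = [3/37, 11/37, 13/37, 22/37, 24/37, 28/37, 1]
j=0 picked index 1: u0 ∈ [3/37, 11/37)
j=1 picked index 1: u0 ∈ [-16/259, 40/259)
j=2 picked index 3: u0 ∈ [17/259, 80/259)
j=3 picked index 3: u0 ∈ [-20/259, 43/259)
j=4 picked index 5: u0 ∈ [20/259, 48/259)
j=5 picked index 6: u0 ∈ [11/259, 2/7)
j=6 picked index 6: u0 ∈ [-26/259, 1/7)
intersection: [3/37, 1/7)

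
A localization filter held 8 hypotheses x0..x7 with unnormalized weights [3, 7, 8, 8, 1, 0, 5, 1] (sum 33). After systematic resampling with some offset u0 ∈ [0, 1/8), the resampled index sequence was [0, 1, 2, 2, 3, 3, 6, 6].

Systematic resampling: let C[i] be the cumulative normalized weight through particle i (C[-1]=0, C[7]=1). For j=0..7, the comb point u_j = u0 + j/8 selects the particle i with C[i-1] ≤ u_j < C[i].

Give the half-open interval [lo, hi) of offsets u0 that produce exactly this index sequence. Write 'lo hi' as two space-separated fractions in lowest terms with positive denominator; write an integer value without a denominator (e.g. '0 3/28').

C = [1/11, 10/33, 6/11, 26/33, 9/11, 9/11, 32/33, 1]
j=0 picked index 0: u0 ∈ [0, 1/11)
j=1 picked index 1: u0 ∈ [-3/88, 47/264)
j=2 picked index 2: u0 ∈ [7/132, 13/44)
j=3 picked index 2: u0 ∈ [-19/264, 15/88)
j=4 picked index 3: u0 ∈ [1/22, 19/66)
j=5 picked index 3: u0 ∈ [-7/88, 43/264)
j=6 picked index 6: u0 ∈ [3/44, 29/132)
j=7 picked index 6: u0 ∈ [-5/88, 25/264)
intersection: [3/44, 1/11)

3/44 1/11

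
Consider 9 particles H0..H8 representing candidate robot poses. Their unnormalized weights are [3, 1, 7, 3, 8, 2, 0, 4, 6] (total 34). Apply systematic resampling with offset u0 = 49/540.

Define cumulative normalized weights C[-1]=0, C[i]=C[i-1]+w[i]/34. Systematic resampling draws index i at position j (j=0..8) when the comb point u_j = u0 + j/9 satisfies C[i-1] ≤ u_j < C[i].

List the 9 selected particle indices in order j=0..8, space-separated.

1 2 2 4 4 4 7 8 8

C = [3/34, 2/17, 11/34, 7/17, 11/17, 12/17, 12/17, 14/17, 1]
j=0: u_0=49/540 ∈ [3/34, 2/17) → index 1
j=1: u_1=109/540 ∈ [2/17, 11/34) → index 2
j=2: u_2=169/540 ∈ [2/17, 11/34) → index 2
j=3: u_3=229/540 ∈ [7/17, 11/17) → index 4
j=4: u_4=289/540 ∈ [7/17, 11/17) → index 4
j=5: u_5=349/540 ∈ [7/17, 11/17) → index 4
j=6: u_6=409/540 ∈ [12/17, 14/17) → index 7
j=7: u_7=469/540 ∈ [14/17, 1) → index 8
j=8: u_8=529/540 ∈ [14/17, 1) → index 8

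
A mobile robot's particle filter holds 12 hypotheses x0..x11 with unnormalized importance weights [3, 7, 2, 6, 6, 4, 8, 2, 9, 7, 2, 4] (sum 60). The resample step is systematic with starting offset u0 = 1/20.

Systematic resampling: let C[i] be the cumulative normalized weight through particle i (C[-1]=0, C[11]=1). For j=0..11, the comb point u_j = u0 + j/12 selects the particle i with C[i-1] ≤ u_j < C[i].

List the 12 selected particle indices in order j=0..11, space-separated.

1 1 3 4 4 6 6 8 8 9 9 11

C = [1/20, 1/6, 1/5, 3/10, 2/5, 7/15, 3/5, 19/30, 47/60, 9/10, 14/15, 1]
j=0: u_0=1/20 ∈ [1/20, 1/6) → index 1
j=1: u_1=2/15 ∈ [1/20, 1/6) → index 1
j=2: u_2=13/60 ∈ [1/5, 3/10) → index 3
j=3: u_3=3/10 ∈ [3/10, 2/5) → index 4
j=4: u_4=23/60 ∈ [3/10, 2/5) → index 4
j=5: u_5=7/15 ∈ [7/15, 3/5) → index 6
j=6: u_6=11/20 ∈ [7/15, 3/5) → index 6
j=7: u_7=19/30 ∈ [19/30, 47/60) → index 8
j=8: u_8=43/60 ∈ [19/30, 47/60) → index 8
j=9: u_9=4/5 ∈ [47/60, 9/10) → index 9
j=10: u_10=53/60 ∈ [47/60, 9/10) → index 9
j=11: u_11=29/30 ∈ [14/15, 1) → index 11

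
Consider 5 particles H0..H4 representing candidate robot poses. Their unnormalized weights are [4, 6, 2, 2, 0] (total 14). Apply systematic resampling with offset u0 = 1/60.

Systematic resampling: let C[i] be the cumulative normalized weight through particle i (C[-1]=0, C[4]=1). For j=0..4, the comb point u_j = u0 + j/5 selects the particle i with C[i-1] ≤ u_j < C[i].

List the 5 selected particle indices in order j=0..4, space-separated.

0 0 1 1 2

C = [2/7, 5/7, 6/7, 1, 1]
j=0: u_0=1/60 ∈ [0, 2/7) → index 0
j=1: u_1=13/60 ∈ [0, 2/7) → index 0
j=2: u_2=5/12 ∈ [2/7, 5/7) → index 1
j=3: u_3=37/60 ∈ [2/7, 5/7) → index 1
j=4: u_4=49/60 ∈ [5/7, 6/7) → index 2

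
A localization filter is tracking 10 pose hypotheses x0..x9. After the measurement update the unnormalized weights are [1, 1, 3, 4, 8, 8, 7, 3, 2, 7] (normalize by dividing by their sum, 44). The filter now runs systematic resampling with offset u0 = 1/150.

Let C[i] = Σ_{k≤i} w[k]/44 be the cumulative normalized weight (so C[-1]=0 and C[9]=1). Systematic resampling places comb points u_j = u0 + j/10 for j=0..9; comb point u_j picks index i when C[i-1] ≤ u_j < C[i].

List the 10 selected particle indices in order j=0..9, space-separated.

C = [1/44, 1/22, 5/44, 9/44, 17/44, 25/44, 8/11, 35/44, 37/44, 1]
j=0: u_0=1/150 ∈ [0, 1/44) → index 0
j=1: u_1=8/75 ∈ [1/22, 5/44) → index 2
j=2: u_2=31/150 ∈ [9/44, 17/44) → index 4
j=3: u_3=23/75 ∈ [9/44, 17/44) → index 4
j=4: u_4=61/150 ∈ [17/44, 25/44) → index 5
j=5: u_5=38/75 ∈ [17/44, 25/44) → index 5
j=6: u_6=91/150 ∈ [25/44, 8/11) → index 6
j=7: u_7=53/75 ∈ [25/44, 8/11) → index 6
j=8: u_8=121/150 ∈ [35/44, 37/44) → index 8
j=9: u_9=68/75 ∈ [37/44, 1) → index 9

0 2 4 4 5 5 6 6 8 9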